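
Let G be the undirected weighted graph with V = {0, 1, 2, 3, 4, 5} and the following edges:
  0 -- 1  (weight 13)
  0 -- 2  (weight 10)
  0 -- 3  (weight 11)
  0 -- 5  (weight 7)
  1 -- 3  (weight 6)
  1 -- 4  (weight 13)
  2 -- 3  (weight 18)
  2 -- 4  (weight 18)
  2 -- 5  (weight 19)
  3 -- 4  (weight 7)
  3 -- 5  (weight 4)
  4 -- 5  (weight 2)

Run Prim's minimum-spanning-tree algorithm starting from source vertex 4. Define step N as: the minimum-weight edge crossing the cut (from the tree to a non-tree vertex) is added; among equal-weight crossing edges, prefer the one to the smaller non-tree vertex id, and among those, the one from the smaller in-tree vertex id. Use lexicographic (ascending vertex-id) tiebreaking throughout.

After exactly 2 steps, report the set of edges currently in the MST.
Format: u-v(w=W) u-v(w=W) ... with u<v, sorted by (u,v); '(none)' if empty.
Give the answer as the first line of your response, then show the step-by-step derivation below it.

3-5(w=4) 4-5(w=2)

step 1: add edge 4-5 (w=2); MST = {4-5(w=2)}
step 2: add edge 3-5 (w=4); MST = {3-5(w=4) 4-5(w=2)}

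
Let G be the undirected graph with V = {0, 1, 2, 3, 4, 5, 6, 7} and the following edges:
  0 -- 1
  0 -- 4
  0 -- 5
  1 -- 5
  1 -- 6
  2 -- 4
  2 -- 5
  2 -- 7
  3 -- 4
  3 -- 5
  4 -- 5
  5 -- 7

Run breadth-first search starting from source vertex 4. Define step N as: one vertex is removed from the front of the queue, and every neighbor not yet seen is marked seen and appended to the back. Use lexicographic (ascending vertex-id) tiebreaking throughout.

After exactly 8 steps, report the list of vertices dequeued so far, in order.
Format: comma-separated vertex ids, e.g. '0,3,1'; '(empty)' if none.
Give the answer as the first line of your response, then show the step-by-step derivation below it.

4,0,2,3,5,1,7,6

step 1: dequeue 4; queue=[0,2,3,5]; order=4
step 2: dequeue 0; queue=[2,3,5,1]; order=4,0
step 3: dequeue 2; queue=[3,5,1,7]; order=4,0,2
step 4: dequeue 3; queue=[5,1,7]; order=4,0,2,3
step 5: dequeue 5; queue=[1,7]; order=4,0,2,3,5
step 6: dequeue 1; queue=[7,6]; order=4,0,2,3,5,1
step 7: dequeue 7; queue=[6]; order=4,0,2,3,5,1,7
step 8: dequeue 6; queue=[(empty)]; order=4,0,2,3,5,1,7,6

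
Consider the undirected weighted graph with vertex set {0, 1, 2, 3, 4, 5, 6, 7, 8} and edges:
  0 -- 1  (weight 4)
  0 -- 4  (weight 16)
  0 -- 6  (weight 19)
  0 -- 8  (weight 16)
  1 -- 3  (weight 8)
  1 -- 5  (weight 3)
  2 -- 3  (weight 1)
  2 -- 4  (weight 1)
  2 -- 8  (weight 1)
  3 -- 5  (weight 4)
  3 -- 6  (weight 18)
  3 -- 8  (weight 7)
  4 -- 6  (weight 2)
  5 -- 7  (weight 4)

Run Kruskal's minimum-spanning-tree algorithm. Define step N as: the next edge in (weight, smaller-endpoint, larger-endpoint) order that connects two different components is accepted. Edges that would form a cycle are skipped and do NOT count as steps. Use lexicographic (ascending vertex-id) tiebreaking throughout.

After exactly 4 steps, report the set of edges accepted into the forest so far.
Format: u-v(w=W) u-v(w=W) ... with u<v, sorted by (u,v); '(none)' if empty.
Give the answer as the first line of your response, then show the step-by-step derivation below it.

2-3(w=1) 2-4(w=1) 2-8(w=1) 4-6(w=2)

step 1: add edge 2-3 (w=1); MST = {2-3(w=1)}
step 2: add edge 2-4 (w=1); MST = {2-3(w=1) 2-4(w=1)}
step 3: add edge 2-8 (w=1); MST = {2-3(w=1) 2-4(w=1) 2-8(w=1)}
step 4: add edge 4-6 (w=2); MST = {2-3(w=1) 2-4(w=1) 2-8(w=1) 4-6(w=2)}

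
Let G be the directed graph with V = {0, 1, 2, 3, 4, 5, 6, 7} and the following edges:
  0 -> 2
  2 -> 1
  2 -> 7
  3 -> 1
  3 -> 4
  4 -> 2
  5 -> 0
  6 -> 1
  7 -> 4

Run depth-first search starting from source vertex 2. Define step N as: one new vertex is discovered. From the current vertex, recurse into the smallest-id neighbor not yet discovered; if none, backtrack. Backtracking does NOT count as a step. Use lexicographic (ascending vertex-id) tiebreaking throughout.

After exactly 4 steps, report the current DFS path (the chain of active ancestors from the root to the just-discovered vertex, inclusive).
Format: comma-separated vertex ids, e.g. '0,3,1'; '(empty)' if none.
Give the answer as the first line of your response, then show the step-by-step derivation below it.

2,7,4

step 1: discover 2; path=2; order=2
step 2: discover 1; path=2>1; order=2,1
step 3: discover 7; path=2>7; order=2,1,7
step 4: discover 4; path=2>7>4; order=2,1,7,4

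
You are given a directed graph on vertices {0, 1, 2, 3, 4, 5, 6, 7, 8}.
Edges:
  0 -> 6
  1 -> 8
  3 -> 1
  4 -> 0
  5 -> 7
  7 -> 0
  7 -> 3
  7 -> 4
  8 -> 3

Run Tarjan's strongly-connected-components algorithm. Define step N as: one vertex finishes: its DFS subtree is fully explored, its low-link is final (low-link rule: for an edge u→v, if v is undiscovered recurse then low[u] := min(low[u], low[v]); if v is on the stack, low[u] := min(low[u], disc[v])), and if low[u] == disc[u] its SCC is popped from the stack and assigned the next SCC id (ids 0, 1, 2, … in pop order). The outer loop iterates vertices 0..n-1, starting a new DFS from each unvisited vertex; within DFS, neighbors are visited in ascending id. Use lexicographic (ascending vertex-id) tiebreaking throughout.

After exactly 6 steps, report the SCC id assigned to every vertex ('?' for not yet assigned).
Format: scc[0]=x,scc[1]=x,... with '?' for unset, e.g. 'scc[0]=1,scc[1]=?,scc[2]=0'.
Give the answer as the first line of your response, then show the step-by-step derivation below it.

scc[0]=1,scc[1]=2,scc[2]=3,scc[3]=2,scc[4]=?,scc[5]=?,scc[6]=0,scc[7]=?,scc[8]=2

step 1: low=(low[0]=0,low[1]=?,low[2]=?,low[3]=?,low[4]=?,low[5]=?,low[6]=1,low[7]=?,low[8]=?); scc=(scc[0]=?,scc[1]=?,scc[2]=?,scc[3]=?,scc[4]=?,scc[5]=?,scc[6]=0,scc[7]=?,scc[8]=?)
step 2: low=(low[0]=0,low[1]=?,low[2]=?,low[3]=?,low[4]=?,low[5]=?,low[6]=1,low[7]=?,low[8]=?); scc=(scc[0]=1,scc[1]=?,scc[2]=?,scc[3]=?,scc[4]=?,scc[5]=?,scc[6]=0,scc[7]=?,scc[8]=?)
step 3: low=(low[0]=0,low[1]=2,low[2]=?,low[3]=2,low[4]=?,low[5]=?,low[6]=1,low[7]=?,low[8]=3); scc=(scc[0]=1,scc[1]=?,scc[2]=?,scc[3]=?,scc[4]=?,scc[5]=?,scc[6]=0,scc[7]=?,scc[8]=?)
step 4: low=(low[0]=0,low[1]=2,low[2]=?,low[3]=2,low[4]=?,low[5]=?,low[6]=1,low[7]=?,low[8]=2); scc=(scc[0]=1,scc[1]=?,scc[2]=?,scc[3]=?,scc[4]=?,scc[5]=?,scc[6]=0,scc[7]=?,scc[8]=?)
step 5: low=(low[0]=0,low[1]=2,low[2]=?,low[3]=2,low[4]=?,low[5]=?,low[6]=1,low[7]=?,low[8]=2); scc=(scc[0]=1,scc[1]=2,scc[2]=?,scc[3]=2,scc[4]=?,scc[5]=?,scc[6]=0,scc[7]=?,scc[8]=2)
step 6: low=(low[0]=0,low[1]=2,low[2]=5,low[3]=2,low[4]=?,low[5]=?,low[6]=1,low[7]=?,low[8]=2); scc=(scc[0]=1,scc[1]=2,scc[2]=3,scc[3]=2,scc[4]=?,scc[5]=?,scc[6]=0,scc[7]=?,scc[8]=2)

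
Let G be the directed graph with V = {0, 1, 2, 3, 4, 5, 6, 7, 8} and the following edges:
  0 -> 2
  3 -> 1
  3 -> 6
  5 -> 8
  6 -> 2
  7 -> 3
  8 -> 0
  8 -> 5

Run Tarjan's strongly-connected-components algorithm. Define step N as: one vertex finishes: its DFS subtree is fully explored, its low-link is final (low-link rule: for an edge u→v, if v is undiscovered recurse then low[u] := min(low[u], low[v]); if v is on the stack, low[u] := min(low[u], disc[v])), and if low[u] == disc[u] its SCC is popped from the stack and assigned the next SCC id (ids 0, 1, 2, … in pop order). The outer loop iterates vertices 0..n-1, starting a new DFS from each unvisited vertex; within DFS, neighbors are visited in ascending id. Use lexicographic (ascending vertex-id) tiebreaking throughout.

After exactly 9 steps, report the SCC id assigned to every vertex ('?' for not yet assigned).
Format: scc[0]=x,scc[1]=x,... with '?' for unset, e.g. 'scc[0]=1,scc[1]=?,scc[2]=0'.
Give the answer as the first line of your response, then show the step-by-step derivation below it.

scc[0]=1,scc[1]=2,scc[2]=0,scc[3]=4,scc[4]=5,scc[5]=6,scc[6]=3,scc[7]=7,scc[8]=6

step 1: low=(low[0]=0,low[1]=?,low[2]=1,low[3]=?,low[4]=?,low[5]=?,low[6]=?,low[7]=?,low[8]=?); scc=(scc[0]=?,scc[1]=?,scc[2]=0,scc[3]=?,scc[4]=?,scc[5]=?,scc[6]=?,scc[7]=?,scc[8]=?)
step 2: low=(low[0]=0,low[1]=?,low[2]=1,low[3]=?,low[4]=?,low[5]=?,low[6]=?,low[7]=?,low[8]=?); scc=(scc[0]=1,scc[1]=?,scc[2]=0,scc[3]=?,scc[4]=?,scc[5]=?,scc[6]=?,scc[7]=?,scc[8]=?)
step 3: low=(low[0]=0,low[1]=2,low[2]=1,low[3]=?,low[4]=?,low[5]=?,low[6]=?,low[7]=?,low[8]=?); scc=(scc[0]=1,scc[1]=2,scc[2]=0,scc[3]=?,scc[4]=?,scc[5]=?,scc[6]=?,scc[7]=?,scc[8]=?)
step 4: low=(low[0]=0,low[1]=2,low[2]=1,low[3]=3,low[4]=?,low[5]=?,low[6]=4,low[7]=?,low[8]=?); scc=(scc[0]=1,scc[1]=2,scc[2]=0,scc[3]=?,scc[4]=?,scc[5]=?,scc[6]=3,scc[7]=?,scc[8]=?)
step 5: low=(low[0]=0,low[1]=2,low[2]=1,low[3]=3,low[4]=?,low[5]=?,low[6]=4,low[7]=?,low[8]=?); scc=(scc[0]=1,scc[1]=2,scc[2]=0,scc[3]=4,scc[4]=?,scc[5]=?,scc[6]=3,scc[7]=?,scc[8]=?)
step 6: low=(low[0]=0,low[1]=2,low[2]=1,low[3]=3,low[4]=5,low[5]=?,low[6]=4,low[7]=?,low[8]=?); scc=(scc[0]=1,scc[1]=2,scc[2]=0,scc[3]=4,scc[4]=5,scc[5]=?,scc[6]=3,scc[7]=?,scc[8]=?)
step 7: low=(low[0]=0,low[1]=2,low[2]=1,low[3]=3,low[4]=5,low[5]=6,low[6]=4,low[7]=?,low[8]=6); scc=(scc[0]=1,scc[1]=2,scc[2]=0,scc[3]=4,scc[4]=5,scc[5]=?,scc[6]=3,scc[7]=?,scc[8]=?)
step 8: low=(low[0]=0,low[1]=2,low[2]=1,low[3]=3,low[4]=5,low[5]=6,low[6]=4,low[7]=?,low[8]=6); scc=(scc[0]=1,scc[1]=2,scc[2]=0,scc[3]=4,scc[4]=5,scc[5]=6,scc[6]=3,scc[7]=?,scc[8]=6)
step 9: low=(low[0]=0,low[1]=2,low[2]=1,low[3]=3,low[4]=5,low[5]=6,low[6]=4,low[7]=8,low[8]=6); scc=(scc[0]=1,scc[1]=2,scc[2]=0,scc[3]=4,scc[4]=5,scc[5]=6,scc[6]=3,scc[7]=7,scc[8]=6)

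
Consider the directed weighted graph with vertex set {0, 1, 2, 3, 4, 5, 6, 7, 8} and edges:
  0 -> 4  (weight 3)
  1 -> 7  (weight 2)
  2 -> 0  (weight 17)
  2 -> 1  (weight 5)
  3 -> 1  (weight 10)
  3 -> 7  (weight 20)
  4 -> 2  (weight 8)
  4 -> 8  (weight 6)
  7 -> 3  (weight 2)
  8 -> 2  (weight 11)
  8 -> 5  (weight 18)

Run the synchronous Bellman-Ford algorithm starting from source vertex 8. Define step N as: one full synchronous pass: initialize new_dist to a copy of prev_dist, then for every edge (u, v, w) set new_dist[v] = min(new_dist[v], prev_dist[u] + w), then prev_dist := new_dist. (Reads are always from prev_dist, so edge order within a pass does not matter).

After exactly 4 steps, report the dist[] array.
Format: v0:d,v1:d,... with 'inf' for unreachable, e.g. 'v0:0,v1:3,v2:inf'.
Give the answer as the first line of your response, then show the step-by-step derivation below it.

v0:28,v1:16,v2:11,v3:20,v4:31,v5:18,v6:inf,v7:18,v8:0

step 1: dist = v0:inf,v1:inf,v2:11,v3:inf,v4:inf,v5:18,v6:inf,v7:inf,v8:0
step 2: dist = v0:28,v1:16,v2:11,v3:inf,v4:inf,v5:18,v6:inf,v7:inf,v8:0
step 3: dist = v0:28,v1:16,v2:11,v3:inf,v4:31,v5:18,v6:inf,v7:18,v8:0
step 4: dist = v0:28,v1:16,v2:11,v3:20,v4:31,v5:18,v6:inf,v7:18,v8:0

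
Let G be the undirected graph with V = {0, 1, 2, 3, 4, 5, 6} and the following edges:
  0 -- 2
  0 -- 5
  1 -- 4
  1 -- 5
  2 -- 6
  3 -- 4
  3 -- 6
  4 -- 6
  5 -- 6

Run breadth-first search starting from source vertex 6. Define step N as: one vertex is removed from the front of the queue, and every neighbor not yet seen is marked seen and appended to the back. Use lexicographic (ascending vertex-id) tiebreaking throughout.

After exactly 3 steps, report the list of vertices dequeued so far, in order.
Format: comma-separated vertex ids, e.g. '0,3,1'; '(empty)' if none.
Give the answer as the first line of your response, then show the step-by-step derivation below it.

6,2,3

step 1: dequeue 6; queue=[2,3,4,5]; order=6
step 2: dequeue 2; queue=[3,4,5,0]; order=6,2
step 3: dequeue 3; queue=[4,5,0]; order=6,2,3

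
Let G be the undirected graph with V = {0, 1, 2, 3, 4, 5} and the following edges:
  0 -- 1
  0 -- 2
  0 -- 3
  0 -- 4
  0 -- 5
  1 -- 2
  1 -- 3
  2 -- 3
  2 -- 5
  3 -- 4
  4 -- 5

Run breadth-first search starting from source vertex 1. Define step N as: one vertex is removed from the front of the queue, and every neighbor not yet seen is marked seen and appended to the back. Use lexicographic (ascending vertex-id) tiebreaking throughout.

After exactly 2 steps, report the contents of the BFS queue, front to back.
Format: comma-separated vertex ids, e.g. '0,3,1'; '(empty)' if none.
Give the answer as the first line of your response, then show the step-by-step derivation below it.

2,3,4,5

step 1: dequeue 1; queue=[0,2,3]; order=1
step 2: dequeue 0; queue=[2,3,4,5]; order=1,0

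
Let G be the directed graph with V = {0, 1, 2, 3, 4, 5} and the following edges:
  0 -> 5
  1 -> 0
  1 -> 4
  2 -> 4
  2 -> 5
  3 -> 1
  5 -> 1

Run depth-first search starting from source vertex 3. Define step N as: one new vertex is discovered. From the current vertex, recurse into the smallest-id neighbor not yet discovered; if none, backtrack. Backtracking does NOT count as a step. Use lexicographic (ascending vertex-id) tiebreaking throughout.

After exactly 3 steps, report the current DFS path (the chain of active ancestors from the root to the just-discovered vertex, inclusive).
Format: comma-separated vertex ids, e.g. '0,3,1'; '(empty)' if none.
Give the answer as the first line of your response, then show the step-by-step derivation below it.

3,1,0

step 1: discover 3; path=3; order=3
step 2: discover 1; path=3>1; order=3,1
step 3: discover 0; path=3>1>0; order=3,1,0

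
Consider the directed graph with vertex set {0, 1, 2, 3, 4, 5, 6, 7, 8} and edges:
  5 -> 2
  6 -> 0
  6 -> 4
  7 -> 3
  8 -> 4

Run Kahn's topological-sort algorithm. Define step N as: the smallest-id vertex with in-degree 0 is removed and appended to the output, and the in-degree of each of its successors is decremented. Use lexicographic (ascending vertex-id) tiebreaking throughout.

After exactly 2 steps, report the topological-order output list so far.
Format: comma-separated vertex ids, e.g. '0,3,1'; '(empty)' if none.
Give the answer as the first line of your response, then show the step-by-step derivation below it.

1,5

step 1: output 1; order=[1]; indeg=(1,0,1,1,2,0,0,0,0)
step 2: output 5; order=[1,5]; indeg=(1,0,0,1,2,0,0,0,0)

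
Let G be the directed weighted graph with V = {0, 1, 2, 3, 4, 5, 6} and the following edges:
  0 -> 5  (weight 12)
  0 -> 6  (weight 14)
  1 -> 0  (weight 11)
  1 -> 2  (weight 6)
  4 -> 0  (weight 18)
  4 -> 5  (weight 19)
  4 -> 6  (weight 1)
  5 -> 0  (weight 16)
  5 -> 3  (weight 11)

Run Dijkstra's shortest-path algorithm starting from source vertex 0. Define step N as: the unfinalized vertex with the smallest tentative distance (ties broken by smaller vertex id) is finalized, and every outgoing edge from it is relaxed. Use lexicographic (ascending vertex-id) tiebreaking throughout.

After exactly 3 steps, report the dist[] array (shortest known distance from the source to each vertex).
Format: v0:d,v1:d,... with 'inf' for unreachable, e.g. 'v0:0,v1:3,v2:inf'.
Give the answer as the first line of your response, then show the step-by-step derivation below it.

v0:0,v1:inf,v2:inf,v3:23,v4:inf,v5:12,v6:14

step 1: dist = v0:0,v1:inf,v2:inf,v3:inf,v4:inf,v5:12,v6:14
step 2: dist = v0:0,v1:inf,v2:inf,v3:23,v4:inf,v5:12,v6:14
step 3: dist = v0:0,v1:inf,v2:inf,v3:23,v4:inf,v5:12,v6:14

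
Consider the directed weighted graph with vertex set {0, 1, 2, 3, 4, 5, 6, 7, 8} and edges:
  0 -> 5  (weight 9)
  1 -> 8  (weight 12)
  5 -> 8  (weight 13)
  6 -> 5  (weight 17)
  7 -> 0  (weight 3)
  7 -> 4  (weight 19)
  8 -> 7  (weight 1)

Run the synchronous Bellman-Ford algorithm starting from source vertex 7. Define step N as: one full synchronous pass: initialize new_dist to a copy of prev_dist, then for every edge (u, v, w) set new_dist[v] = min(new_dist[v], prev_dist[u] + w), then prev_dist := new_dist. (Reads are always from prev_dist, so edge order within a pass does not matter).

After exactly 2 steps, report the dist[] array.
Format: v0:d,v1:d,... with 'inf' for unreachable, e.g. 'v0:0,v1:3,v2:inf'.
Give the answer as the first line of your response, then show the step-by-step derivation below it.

v0:3,v1:inf,v2:inf,v3:inf,v4:19,v5:12,v6:inf,v7:0,v8:inf

step 1: dist = v0:3,v1:inf,v2:inf,v3:inf,v4:19,v5:inf,v6:inf,v7:0,v8:inf
step 2: dist = v0:3,v1:inf,v2:inf,v3:inf,v4:19,v5:12,v6:inf,v7:0,v8:inf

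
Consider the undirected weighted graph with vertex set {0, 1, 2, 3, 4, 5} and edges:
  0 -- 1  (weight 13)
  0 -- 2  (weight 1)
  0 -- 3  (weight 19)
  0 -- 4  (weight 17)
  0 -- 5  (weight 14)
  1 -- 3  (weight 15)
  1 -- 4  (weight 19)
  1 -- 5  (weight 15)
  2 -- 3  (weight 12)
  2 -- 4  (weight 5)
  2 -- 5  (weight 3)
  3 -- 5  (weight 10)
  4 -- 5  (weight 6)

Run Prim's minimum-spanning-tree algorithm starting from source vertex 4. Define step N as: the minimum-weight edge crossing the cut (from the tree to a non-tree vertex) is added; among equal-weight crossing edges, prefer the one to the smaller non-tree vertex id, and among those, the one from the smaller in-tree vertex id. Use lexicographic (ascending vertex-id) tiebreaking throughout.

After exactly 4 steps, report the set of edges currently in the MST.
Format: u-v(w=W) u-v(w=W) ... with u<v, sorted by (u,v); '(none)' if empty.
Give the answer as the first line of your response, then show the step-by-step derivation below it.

0-2(w=1) 2-4(w=5) 2-5(w=3) 3-5(w=10)

step 1: add edge 2-4 (w=5); MST = {2-4(w=5)}
step 2: add edge 0-2 (w=1); MST = {0-2(w=1) 2-4(w=5)}
step 3: add edge 2-5 (w=3); MST = {0-2(w=1) 2-4(w=5) 2-5(w=3)}
step 4: add edge 3-5 (w=10); MST = {0-2(w=1) 2-4(w=5) 2-5(w=3) 3-5(w=10)}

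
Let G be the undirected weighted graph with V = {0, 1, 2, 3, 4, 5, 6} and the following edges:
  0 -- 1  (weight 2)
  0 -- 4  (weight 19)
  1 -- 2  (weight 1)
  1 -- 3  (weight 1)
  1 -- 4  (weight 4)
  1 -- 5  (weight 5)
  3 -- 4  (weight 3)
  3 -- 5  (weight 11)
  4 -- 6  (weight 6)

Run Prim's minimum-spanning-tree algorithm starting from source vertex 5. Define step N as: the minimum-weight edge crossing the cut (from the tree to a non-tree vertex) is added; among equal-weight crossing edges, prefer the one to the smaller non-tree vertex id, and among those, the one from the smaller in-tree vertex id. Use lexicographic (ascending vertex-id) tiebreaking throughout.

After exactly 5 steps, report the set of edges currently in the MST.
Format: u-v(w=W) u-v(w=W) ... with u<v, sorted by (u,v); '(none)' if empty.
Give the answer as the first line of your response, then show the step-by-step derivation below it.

0-1(w=2) 1-2(w=1) 1-3(w=1) 1-5(w=5) 3-4(w=3)

step 1: add edge 1-5 (w=5); MST = {1-5(w=5)}
step 2: add edge 1-2 (w=1); MST = {1-2(w=1) 1-5(w=5)}
step 3: add edge 1-3 (w=1); MST = {1-2(w=1) 1-3(w=1) 1-5(w=5)}
step 4: add edge 0-1 (w=2); MST = {0-1(w=2) 1-2(w=1) 1-3(w=1) 1-5(w=5)}
step 5: add edge 3-4 (w=3); MST = {0-1(w=2) 1-2(w=1) 1-3(w=1) 1-5(w=5) 3-4(w=3)}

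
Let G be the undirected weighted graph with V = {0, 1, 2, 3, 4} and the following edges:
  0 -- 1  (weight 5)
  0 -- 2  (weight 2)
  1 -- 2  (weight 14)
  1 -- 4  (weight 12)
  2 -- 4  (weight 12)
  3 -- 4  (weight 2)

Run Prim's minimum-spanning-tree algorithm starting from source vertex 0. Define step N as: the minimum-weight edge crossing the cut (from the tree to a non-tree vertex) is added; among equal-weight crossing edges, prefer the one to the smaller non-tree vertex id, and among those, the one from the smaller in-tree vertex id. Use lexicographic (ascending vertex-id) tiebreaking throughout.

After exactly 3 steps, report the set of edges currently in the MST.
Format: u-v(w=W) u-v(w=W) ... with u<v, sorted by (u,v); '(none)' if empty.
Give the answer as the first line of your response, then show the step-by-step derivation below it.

0-1(w=5) 0-2(w=2) 1-4(w=12)

step 1: add edge 0-2 (w=2); MST = {0-2(w=2)}
step 2: add edge 0-1 (w=5); MST = {0-1(w=5) 0-2(w=2)}
step 3: add edge 1-4 (w=12); MST = {0-1(w=5) 0-2(w=2) 1-4(w=12)}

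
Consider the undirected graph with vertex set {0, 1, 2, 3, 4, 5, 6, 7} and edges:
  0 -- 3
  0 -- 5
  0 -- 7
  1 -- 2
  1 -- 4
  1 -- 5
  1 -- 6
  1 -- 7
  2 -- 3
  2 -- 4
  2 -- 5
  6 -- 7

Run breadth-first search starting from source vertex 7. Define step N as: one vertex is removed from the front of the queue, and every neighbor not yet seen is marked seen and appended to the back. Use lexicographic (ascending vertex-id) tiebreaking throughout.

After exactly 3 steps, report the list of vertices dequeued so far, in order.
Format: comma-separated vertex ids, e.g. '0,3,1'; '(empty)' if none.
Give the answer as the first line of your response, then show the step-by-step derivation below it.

7,0,1

step 1: dequeue 7; queue=[0,1,6]; order=7
step 2: dequeue 0; queue=[1,6,3,5]; order=7,0
step 3: dequeue 1; queue=[6,3,5,2,4]; order=7,0,1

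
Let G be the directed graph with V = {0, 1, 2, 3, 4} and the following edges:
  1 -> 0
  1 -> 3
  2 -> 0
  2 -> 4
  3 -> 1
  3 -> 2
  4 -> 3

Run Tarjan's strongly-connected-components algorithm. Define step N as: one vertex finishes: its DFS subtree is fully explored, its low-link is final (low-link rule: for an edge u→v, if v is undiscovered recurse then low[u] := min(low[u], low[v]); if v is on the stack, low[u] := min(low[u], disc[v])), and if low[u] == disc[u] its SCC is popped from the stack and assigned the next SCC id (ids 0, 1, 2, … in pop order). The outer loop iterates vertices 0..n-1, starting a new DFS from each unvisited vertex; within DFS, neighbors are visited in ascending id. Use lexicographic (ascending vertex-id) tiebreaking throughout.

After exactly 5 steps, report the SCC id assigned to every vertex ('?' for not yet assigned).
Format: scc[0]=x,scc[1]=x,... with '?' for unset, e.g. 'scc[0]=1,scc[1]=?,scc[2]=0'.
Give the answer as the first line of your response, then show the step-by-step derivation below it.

scc[0]=0,scc[1]=1,scc[2]=1,scc[3]=1,scc[4]=1

step 1: low=(low[0]=0,low[1]=?,low[2]=?,low[3]=?,low[4]=?); scc=(scc[0]=0,scc[1]=?,scc[2]=?,scc[3]=?,scc[4]=?)
step 2: low=(low[0]=0,low[1]=1,low[2]=3,low[3]=1,low[4]=2); scc=(scc[0]=0,scc[1]=?,scc[2]=?,scc[3]=?,scc[4]=?)
step 3: low=(low[0]=0,low[1]=1,low[2]=2,low[3]=1,low[4]=2); scc=(scc[0]=0,scc[1]=?,scc[2]=?,scc[3]=?,scc[4]=?)
step 4: low=(low[0]=0,low[1]=1,low[2]=2,low[3]=1,low[4]=2); scc=(scc[0]=0,scc[1]=?,scc[2]=?,scc[3]=?,scc[4]=?)
step 5: low=(low[0]=0,low[1]=1,low[2]=2,low[3]=1,low[4]=2); scc=(scc[0]=0,scc[1]=1,scc[2]=1,scc[3]=1,scc[4]=1)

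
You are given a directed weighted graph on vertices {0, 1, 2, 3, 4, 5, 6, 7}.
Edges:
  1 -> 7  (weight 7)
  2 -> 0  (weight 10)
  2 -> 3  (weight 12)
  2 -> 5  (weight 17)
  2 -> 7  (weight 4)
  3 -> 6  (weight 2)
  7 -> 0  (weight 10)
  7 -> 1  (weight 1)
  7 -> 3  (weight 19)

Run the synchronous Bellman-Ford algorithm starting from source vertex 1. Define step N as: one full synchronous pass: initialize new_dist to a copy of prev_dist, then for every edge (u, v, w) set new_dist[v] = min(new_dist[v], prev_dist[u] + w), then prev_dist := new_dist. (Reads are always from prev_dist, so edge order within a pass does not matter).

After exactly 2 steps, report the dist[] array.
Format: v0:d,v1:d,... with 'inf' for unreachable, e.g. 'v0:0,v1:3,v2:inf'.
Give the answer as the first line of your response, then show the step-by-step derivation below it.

v0:17,v1:0,v2:inf,v3:26,v4:inf,v5:inf,v6:inf,v7:7

step 1: dist = v0:inf,v1:0,v2:inf,v3:inf,v4:inf,v5:inf,v6:inf,v7:7
step 2: dist = v0:17,v1:0,v2:inf,v3:26,v4:inf,v5:inf,v6:inf,v7:7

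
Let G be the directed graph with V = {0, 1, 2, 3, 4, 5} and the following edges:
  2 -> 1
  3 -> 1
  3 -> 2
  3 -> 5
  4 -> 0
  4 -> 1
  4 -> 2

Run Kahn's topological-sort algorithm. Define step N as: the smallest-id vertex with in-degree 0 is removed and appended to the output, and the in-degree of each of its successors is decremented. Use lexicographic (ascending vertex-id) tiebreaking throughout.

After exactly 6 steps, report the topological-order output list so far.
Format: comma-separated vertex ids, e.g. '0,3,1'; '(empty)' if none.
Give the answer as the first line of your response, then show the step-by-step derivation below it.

3,4,0,2,1,5

step 1: output 3; order=[3]; indeg=(1,2,1,0,0,0)
step 2: output 4; order=[3,4]; indeg=(0,1,0,0,0,0)
step 3: output 0; order=[3,4,0]; indeg=(0,1,0,0,0,0)
step 4: output 2; order=[3,4,0,2]; indeg=(0,0,0,0,0,0)
step 5: output 1; order=[3,4,0,2,1]; indeg=(0,0,0,0,0,0)
step 6: output 5; order=[3,4,0,2,1,5]; indeg=(0,0,0,0,0,0)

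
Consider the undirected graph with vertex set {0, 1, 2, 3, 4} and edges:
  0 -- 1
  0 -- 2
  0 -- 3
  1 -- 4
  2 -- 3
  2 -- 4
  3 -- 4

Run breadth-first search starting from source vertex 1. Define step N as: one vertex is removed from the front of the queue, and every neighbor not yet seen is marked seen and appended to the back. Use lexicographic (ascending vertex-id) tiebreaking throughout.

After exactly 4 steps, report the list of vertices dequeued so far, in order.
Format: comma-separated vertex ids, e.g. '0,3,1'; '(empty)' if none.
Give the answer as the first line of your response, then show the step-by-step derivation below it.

1,0,4,2

step 1: dequeue 1; queue=[0,4]; order=1
step 2: dequeue 0; queue=[4,2,3]; order=1,0
step 3: dequeue 4; queue=[2,3]; order=1,0,4
step 4: dequeue 2; queue=[3]; order=1,0,4,2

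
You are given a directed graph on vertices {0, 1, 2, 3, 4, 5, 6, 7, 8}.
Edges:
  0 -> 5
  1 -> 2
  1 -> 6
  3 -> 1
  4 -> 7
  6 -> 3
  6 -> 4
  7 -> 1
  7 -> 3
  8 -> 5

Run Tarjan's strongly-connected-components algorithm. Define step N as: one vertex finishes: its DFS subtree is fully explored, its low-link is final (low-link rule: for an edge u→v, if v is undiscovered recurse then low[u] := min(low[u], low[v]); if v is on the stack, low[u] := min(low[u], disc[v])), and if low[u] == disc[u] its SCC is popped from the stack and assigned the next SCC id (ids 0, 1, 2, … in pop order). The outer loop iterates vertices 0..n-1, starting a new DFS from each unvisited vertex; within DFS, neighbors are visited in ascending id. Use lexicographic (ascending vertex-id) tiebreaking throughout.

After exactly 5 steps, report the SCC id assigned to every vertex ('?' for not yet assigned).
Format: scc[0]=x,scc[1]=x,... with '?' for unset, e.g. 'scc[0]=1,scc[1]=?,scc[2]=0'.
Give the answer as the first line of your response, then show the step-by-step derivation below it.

scc[0]=1,scc[1]=?,scc[2]=2,scc[3]=?,scc[4]=?,scc[5]=0,scc[6]=?,scc[7]=?,scc[8]=?

step 1: low=(low[0]=0,low[1]=?,low[2]=?,low[3]=?,low[4]=?,low[5]=1,low[6]=?,low[7]=?,low[8]=?); scc=(scc[0]=?,scc[1]=?,scc[2]=?,scc[3]=?,scc[4]=?,scc[5]=0,scc[6]=?,scc[7]=?,scc[8]=?)
step 2: low=(low[0]=0,low[1]=?,low[2]=?,low[3]=?,low[4]=?,low[5]=1,low[6]=?,low[7]=?,low[8]=?); scc=(scc[0]=1,scc[1]=?,scc[2]=?,scc[3]=?,scc[4]=?,scc[5]=0,scc[6]=?,scc[7]=?,scc[8]=?)
step 3: low=(low[0]=0,low[1]=2,low[2]=3,low[3]=?,low[4]=?,low[5]=1,low[6]=?,low[7]=?,low[8]=?); scc=(scc[0]=1,scc[1]=?,scc[2]=2,scc[3]=?,scc[4]=?,scc[5]=0,scc[6]=?,scc[7]=?,scc[8]=?)
step 4: low=(low[0]=0,low[1]=2,low[2]=3,low[3]=2,low[4]=?,low[5]=1,low[6]=4,low[7]=?,low[8]=?); scc=(scc[0]=1,scc[1]=?,scc[2]=2,scc[3]=?,scc[4]=?,scc[5]=0,scc[6]=?,scc[7]=?,scc[8]=?)
step 5: low=(low[0]=0,low[1]=2,low[2]=3,low[3]=2,low[4]=6,low[5]=1,low[6]=2,low[7]=2,low[8]=?); scc=(scc[0]=1,scc[1]=?,scc[2]=2,scc[3]=?,scc[4]=?,scc[5]=0,scc[6]=?,scc[7]=?,scc[8]=?)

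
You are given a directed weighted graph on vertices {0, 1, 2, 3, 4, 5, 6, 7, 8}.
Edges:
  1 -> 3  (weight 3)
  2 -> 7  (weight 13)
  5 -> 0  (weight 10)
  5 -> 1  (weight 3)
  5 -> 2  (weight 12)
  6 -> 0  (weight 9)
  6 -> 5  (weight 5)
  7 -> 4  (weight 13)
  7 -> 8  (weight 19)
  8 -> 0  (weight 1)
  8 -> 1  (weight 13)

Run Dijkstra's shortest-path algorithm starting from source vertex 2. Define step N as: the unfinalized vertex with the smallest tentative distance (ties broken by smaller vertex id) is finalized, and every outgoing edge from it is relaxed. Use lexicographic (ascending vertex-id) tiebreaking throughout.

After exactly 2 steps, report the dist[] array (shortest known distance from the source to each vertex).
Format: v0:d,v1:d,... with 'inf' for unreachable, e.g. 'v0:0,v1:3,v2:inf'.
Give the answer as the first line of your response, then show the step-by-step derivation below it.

v0:inf,v1:inf,v2:0,v3:inf,v4:26,v5:inf,v6:inf,v7:13,v8:32

step 1: dist = v0:inf,v1:inf,v2:0,v3:inf,v4:inf,v5:inf,v6:inf,v7:13,v8:inf
step 2: dist = v0:inf,v1:inf,v2:0,v3:inf,v4:26,v5:inf,v6:inf,v7:13,v8:32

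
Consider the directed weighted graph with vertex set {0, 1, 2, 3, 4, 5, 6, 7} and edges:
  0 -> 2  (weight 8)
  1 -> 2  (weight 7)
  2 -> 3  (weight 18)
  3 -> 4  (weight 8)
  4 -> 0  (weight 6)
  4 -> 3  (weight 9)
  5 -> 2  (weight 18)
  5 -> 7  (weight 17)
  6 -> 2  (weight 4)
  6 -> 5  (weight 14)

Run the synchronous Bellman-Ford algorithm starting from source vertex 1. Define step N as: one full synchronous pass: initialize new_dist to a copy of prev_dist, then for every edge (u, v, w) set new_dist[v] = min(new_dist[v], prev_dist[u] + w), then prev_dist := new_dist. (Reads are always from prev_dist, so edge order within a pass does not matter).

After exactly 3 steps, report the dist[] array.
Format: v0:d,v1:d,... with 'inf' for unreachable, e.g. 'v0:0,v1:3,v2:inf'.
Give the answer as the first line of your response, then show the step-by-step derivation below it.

v0:inf,v1:0,v2:7,v3:25,v4:33,v5:inf,v6:inf,v7:inf

step 1: dist = v0:inf,v1:0,v2:7,v3:inf,v4:inf,v5:inf,v6:inf,v7:inf
step 2: dist = v0:inf,v1:0,v2:7,v3:25,v4:inf,v5:inf,v6:inf,v7:inf
step 3: dist = v0:inf,v1:0,v2:7,v3:25,v4:33,v5:inf,v6:inf,v7:inf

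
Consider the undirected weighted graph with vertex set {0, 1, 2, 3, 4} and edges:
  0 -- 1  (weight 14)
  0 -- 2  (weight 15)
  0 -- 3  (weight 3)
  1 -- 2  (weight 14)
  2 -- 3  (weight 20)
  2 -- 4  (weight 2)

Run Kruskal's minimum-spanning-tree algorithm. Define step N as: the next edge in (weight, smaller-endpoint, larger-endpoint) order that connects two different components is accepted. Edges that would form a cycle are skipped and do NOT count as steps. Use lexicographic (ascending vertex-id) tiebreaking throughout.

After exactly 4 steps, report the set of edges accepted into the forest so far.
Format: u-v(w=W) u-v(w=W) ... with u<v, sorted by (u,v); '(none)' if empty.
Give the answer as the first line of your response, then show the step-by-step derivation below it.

0-1(w=14) 0-3(w=3) 1-2(w=14) 2-4(w=2)

step 1: add edge 2-4 (w=2); MST = {2-4(w=2)}
step 2: add edge 0-3 (w=3); MST = {0-3(w=3) 2-4(w=2)}
step 3: add edge 0-1 (w=14); MST = {0-1(w=14) 0-3(w=3) 2-4(w=2)}
step 4: add edge 1-2 (w=14); MST = {0-1(w=14) 0-3(w=3) 1-2(w=14) 2-4(w=2)}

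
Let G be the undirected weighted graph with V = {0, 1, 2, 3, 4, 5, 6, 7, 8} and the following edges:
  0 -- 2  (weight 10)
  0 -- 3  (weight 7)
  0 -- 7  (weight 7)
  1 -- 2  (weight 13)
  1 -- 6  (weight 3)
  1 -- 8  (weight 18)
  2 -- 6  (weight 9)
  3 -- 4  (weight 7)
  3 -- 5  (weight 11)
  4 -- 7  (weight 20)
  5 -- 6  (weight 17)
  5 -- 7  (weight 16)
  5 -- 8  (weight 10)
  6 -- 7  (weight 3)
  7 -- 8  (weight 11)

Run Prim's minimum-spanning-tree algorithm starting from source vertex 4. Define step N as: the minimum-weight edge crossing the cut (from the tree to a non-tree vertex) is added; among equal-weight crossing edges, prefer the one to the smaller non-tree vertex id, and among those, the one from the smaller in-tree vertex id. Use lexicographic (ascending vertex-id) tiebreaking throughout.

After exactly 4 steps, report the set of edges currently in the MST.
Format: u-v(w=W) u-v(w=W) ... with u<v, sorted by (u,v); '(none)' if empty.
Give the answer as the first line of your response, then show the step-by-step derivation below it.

0-3(w=7) 0-7(w=7) 3-4(w=7) 6-7(w=3)

step 1: add edge 3-4 (w=7); MST = {3-4(w=7)}
step 2: add edge 0-3 (w=7); MST = {0-3(w=7) 3-4(w=7)}
step 3: add edge 0-7 (w=7); MST = {0-3(w=7) 0-7(w=7) 3-4(w=7)}
step 4: add edge 6-7 (w=3); MST = {0-3(w=7) 0-7(w=7) 3-4(w=7) 6-7(w=3)}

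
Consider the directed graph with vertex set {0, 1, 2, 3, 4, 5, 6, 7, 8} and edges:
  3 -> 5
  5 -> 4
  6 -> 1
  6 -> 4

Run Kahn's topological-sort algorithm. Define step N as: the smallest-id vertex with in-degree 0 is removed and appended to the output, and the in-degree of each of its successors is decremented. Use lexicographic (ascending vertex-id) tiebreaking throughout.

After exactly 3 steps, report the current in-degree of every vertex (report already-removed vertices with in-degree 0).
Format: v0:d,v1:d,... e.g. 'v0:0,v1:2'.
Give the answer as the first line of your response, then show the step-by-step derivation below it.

v0:0,v1:1,v2:0,v3:0,v4:2,v5:0,v6:0,v7:0,v8:0

step 1: output 0; order=[0]; indeg=(0,1,0,0,2,1,0,0,0)
step 2: output 2; order=[0,2]; indeg=(0,1,0,0,2,1,0,0,0)
step 3: output 3; order=[0,2,3]; indeg=(0,1,0,0,2,0,0,0,0)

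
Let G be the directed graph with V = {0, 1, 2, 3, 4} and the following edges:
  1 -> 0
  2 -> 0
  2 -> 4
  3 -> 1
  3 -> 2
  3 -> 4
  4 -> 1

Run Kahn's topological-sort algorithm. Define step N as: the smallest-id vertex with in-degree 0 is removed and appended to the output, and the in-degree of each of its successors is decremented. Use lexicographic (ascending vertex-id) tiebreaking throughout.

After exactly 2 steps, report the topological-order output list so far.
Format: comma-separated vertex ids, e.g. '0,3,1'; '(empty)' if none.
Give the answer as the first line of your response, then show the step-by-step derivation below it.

3,2

step 1: output 3; order=[3]; indeg=(2,1,0,0,1)
step 2: output 2; order=[3,2]; indeg=(1,1,0,0,0)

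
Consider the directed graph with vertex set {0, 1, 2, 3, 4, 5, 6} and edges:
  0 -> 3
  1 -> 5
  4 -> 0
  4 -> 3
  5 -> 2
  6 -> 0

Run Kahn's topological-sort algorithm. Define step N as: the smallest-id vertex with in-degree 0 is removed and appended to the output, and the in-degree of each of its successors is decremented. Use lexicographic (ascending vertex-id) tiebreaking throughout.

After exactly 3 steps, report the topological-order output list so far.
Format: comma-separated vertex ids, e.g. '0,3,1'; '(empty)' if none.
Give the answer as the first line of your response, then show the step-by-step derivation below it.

1,4,5

step 1: output 1; order=[1]; indeg=(2,0,1,2,0,0,0)
step 2: output 4; order=[1,4]; indeg=(1,0,1,1,0,0,0)
step 3: output 5; order=[1,4,5]; indeg=(1,0,0,1,0,0,0)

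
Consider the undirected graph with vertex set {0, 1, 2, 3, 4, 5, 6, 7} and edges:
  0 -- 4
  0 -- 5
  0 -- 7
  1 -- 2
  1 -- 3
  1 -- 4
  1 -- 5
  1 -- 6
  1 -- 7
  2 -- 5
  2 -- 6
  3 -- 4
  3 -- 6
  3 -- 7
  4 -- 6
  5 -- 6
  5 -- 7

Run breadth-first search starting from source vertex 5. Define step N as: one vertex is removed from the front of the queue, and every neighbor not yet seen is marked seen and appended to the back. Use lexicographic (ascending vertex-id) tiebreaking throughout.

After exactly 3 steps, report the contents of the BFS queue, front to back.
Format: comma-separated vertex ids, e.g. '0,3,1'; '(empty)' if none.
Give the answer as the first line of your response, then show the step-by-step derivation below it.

2,6,7,4,3

step 1: dequeue 5; queue=[0,1,2,6,7]; order=5
step 2: dequeue 0; queue=[1,2,6,7,4]; order=5,0
step 3: dequeue 1; queue=[2,6,7,4,3]; order=5,0,1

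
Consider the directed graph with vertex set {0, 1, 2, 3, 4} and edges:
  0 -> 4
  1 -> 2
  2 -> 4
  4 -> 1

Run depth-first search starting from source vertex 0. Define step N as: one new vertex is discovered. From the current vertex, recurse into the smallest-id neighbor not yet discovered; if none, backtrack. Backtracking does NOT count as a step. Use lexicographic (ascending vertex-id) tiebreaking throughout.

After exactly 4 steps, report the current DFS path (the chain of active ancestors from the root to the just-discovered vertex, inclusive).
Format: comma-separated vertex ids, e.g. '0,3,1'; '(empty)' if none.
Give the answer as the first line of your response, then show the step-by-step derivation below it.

0,4,1,2

step 1: discover 0; path=0; order=0
step 2: discover 4; path=0>4; order=0,4
step 3: discover 1; path=0>4>1; order=0,4,1
step 4: discover 2; path=0>4>1>2; order=0,4,1,2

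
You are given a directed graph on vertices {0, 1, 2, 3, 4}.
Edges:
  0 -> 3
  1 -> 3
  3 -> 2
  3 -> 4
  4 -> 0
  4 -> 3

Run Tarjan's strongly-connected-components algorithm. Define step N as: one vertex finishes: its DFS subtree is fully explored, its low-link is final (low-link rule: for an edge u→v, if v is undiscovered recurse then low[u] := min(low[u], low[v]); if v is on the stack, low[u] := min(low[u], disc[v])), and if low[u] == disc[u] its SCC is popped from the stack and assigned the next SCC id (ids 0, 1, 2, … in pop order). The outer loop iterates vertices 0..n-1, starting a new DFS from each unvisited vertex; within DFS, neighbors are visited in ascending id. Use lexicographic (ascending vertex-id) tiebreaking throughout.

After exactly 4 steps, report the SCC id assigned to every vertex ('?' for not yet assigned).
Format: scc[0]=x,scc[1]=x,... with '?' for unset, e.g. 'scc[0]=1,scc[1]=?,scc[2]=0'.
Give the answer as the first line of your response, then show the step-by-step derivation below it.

scc[0]=1,scc[1]=?,scc[2]=0,scc[3]=1,scc[4]=1

step 1: low=(low[0]=0,low[1]=?,low[2]=2,low[3]=1,low[4]=?); scc=(scc[0]=?,scc[1]=?,scc[2]=0,scc[3]=?,scc[4]=?)
step 2: low=(low[0]=0,low[1]=?,low[2]=2,low[3]=1,low[4]=0); scc=(scc[0]=?,scc[1]=?,scc[2]=0,scc[3]=?,scc[4]=?)
step 3: low=(low[0]=0,low[1]=?,low[2]=2,low[3]=0,low[4]=0); scc=(scc[0]=?,scc[1]=?,scc[2]=0,scc[3]=?,scc[4]=?)
step 4: low=(low[0]=0,low[1]=?,low[2]=2,low[3]=0,low[4]=0); scc=(scc[0]=1,scc[1]=?,scc[2]=0,scc[3]=1,scc[4]=1)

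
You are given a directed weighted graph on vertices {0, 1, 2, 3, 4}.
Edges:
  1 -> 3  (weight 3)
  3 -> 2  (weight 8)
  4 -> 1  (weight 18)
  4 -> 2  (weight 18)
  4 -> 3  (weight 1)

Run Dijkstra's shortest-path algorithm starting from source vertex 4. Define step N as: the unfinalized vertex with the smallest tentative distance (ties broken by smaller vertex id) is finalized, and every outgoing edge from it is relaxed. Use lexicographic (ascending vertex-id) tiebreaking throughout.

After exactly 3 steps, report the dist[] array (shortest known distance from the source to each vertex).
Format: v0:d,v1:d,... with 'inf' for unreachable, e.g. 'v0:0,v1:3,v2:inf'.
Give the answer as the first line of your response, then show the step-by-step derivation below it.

v0:inf,v1:18,v2:9,v3:1,v4:0

step 1: dist = v0:inf,v1:18,v2:18,v3:1,v4:0
step 2: dist = v0:inf,v1:18,v2:9,v3:1,v4:0
step 3: dist = v0:inf,v1:18,v2:9,v3:1,v4:0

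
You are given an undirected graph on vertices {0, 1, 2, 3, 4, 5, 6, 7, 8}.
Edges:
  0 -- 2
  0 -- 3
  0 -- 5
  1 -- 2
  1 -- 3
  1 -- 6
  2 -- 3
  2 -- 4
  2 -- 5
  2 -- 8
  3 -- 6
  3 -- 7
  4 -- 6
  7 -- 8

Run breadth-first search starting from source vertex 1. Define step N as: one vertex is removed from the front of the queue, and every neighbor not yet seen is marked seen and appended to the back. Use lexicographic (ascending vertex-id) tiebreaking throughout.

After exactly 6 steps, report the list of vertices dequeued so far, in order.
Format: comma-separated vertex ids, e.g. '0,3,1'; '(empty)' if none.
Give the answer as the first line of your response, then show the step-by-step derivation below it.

1,2,3,6,0,4

step 1: dequeue 1; queue=[2,3,6]; order=1
step 2: dequeue 2; queue=[3,6,0,4,5,8]; order=1,2
step 3: dequeue 3; queue=[6,0,4,5,8,7]; order=1,2,3
step 4: dequeue 6; queue=[0,4,5,8,7]; order=1,2,3,6
step 5: dequeue 0; queue=[4,5,8,7]; order=1,2,3,6,0
step 6: dequeue 4; queue=[5,8,7]; order=1,2,3,6,0,4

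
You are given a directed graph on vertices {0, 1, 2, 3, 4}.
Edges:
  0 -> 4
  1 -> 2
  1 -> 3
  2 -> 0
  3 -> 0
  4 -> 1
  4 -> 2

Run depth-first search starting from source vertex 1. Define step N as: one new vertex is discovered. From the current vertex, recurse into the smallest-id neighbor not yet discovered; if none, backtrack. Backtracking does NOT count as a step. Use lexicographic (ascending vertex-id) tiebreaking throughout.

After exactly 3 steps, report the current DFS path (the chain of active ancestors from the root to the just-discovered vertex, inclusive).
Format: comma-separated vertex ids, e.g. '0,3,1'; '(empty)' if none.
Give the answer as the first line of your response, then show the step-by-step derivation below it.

1,2,0

step 1: discover 1; path=1; order=1
step 2: discover 2; path=1>2; order=1,2
step 3: discover 0; path=1>2>0; order=1,2,0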